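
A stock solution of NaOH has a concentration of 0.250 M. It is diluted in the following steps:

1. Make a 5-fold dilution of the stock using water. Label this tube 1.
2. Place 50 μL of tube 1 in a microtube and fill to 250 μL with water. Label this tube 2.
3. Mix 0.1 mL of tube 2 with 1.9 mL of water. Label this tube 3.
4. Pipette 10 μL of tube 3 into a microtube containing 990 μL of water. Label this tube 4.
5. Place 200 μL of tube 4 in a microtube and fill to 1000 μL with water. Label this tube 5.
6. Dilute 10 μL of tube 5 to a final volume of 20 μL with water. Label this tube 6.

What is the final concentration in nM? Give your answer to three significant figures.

Step 1: 5-fold → factor 5
Step 2: 50 μL brought to 250 μL → factor 250/50 = 5
Step 3: 0.1 mL + 1.9 mL = 2 mL total → factor 2/0.1 = 20
Step 4: 10 μL + 990 μL = 1000 μL total → factor 1000/10 = 100
Step 5: 200 μL brought to 1000 μL → factor 1000/200 = 5
Step 6: 10 μL brought to 20 μL → factor 20/10 = 2
Overall dilution factor = 5 × 5 × 20 × 100 × 5 × 2 = 5 × 10^5
Final = 0.250 M / 5 × 10^5 = 5.000 × 10^-7 M = 500 nM

500 nM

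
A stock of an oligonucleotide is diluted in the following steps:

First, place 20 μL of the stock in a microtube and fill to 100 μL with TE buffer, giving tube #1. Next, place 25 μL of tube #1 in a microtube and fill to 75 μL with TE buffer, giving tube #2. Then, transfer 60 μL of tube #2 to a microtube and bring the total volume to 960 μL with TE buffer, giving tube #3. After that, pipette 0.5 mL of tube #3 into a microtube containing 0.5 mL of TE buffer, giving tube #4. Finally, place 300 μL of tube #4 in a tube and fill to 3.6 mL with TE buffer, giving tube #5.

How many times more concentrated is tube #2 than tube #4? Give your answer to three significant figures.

32.0

Step 1: 20 μL brought to 100 μL → factor 100/20 = 5
Step 2: 25 μL brought to 75 μL → factor 75/25 = 3
Step 3: 60 μL brought to 960 μL → factor 960/60 = 16
Step 4: 0.5 mL + 0.5 mL = 1 mL total → factor 1/0.5 = 2
Dilution factor to tube #2 = 15; to tube #4 = 480
[tube #2]/[tube #4] = (factor to tube #4)/(factor to tube #2) = 480/15 = 32.0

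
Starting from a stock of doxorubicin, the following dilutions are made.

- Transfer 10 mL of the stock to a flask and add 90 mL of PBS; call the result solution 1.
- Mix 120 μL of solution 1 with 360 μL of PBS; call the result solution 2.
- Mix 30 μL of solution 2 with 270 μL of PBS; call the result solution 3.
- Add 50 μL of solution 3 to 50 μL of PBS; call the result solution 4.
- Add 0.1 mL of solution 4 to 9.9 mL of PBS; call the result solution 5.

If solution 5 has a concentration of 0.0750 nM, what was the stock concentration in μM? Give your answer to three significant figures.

6.00 μM

Step 1: 10 mL + 90 mL = 100 mL total → factor 100/10 = 10
Step 2: 120 μL + 360 μL = 480 μL total → factor 480/120 = 4
Step 3: 30 μL + 270 μL = 300 μL total → factor 300/30 = 10
Step 4: 50 μL + 50 μL = 100 μL total → factor 100/50 = 2
Step 5: 0.1 mL + 9.9 mL = 10 mL total → factor 10/0.1 = 100
Overall dilution factor = 10 × 4 × 10 × 2 × 100 = 80000
Stock = 0.0750 nM × 80000 = 6000 nM = 6.00 μM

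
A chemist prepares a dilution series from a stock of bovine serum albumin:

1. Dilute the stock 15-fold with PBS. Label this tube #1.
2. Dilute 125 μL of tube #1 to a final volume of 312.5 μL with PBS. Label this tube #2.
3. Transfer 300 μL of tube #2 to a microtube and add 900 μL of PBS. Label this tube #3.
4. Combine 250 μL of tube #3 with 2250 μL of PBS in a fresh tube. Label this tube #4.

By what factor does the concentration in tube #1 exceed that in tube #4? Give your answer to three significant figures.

100

Step 1: 15-fold → factor 15
Step 2: 125 μL brought to 312.5 μL → factor 312.5/125 = 2.5
Step 3: 300 μL + 900 μL = 1200 μL total → factor 1200/300 = 4
Step 4: 250 μL + 2250 μL = 2500 μL total → factor 2500/250 = 10
Dilution factor to tube #1 = 15; to tube #4 = 1500
[tube #1]/[tube #4] = (factor to tube #4)/(factor to tube #1) = 1500/15 = 100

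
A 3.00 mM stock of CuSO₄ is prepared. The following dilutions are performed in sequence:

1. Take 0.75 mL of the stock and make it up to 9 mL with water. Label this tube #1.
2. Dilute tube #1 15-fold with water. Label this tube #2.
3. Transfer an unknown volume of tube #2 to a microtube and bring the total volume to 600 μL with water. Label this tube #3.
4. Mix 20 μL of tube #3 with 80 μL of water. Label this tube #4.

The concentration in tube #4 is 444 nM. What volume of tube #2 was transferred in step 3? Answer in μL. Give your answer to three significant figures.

Step 1: 0.75 mL brought to 9 mL → factor 9/0.75 = 12
Step 2: 15-fold → factor 15
Step 3: v brought to 600 μL → factor = 600 μL/v
Step 4: 20 μL + 80 μL = 100 μL total → factor 100/20 = 5
Product of known-step factors = 900
Overall factor = 3.00 mM / (444 nM) = 6756.8
Step-3 factor = 6756.8 / 900 = 7.5075
v = 600 μL / 7.5075 = 79.9 μL

79.9 μL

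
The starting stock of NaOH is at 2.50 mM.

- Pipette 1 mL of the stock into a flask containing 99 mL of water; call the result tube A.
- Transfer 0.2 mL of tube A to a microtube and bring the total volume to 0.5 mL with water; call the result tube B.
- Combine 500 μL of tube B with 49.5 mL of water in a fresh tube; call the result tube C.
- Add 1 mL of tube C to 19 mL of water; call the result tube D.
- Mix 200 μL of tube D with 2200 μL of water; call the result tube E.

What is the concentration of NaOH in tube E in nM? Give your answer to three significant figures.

0.417 nM

Step 1: 1 mL + 99 mL = 100 mL total → factor 100/1 = 100
Step 2: 0.2 mL brought to 0.5 mL → factor 0.5/0.2 = 2.5
Step 3: 500 μL + 49.5 mL = 50000 μL total → factor 50000/500 = 100
Step 4: 1 mL + 19 mL = 20 mL total → factor 20/1 = 20
Step 5: 200 μL + 2200 μL = 2400 μL total → factor 2400/200 = 12
Overall dilution factor = 100 × 2.5 × 100 × 20 × 12 = 6 × 10^6
Final = 2.50 mM / 6 × 10^6 = 4.167 × 10^-7 mM = 0.417 nM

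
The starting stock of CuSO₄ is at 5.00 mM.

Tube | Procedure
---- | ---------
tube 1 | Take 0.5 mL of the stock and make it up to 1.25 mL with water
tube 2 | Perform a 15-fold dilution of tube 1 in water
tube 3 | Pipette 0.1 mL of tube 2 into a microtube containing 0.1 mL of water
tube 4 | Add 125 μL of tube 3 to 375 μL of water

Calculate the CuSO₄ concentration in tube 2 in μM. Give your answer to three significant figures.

133 μM

Step 1: 0.5 mL brought to 1.25 mL → factor 1.25/0.5 = 2.5
Step 2: 15-fold → factor 15
Dilution factor through tube 2 = 2.5 × 15 = 37.5
[tube 2] = 5.00 mM / 37.5 = 0.1333 mM = 133 μM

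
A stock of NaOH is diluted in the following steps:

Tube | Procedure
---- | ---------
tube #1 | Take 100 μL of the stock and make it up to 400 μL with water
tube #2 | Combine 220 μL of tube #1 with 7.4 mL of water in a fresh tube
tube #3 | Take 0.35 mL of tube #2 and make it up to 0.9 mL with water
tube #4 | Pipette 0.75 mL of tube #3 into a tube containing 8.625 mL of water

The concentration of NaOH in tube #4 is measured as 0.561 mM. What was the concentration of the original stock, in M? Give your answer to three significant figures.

2.50 M

Step 1: 100 μL brought to 400 μL → factor 400/100 = 4
Step 2: 220 μL + 7.4 mL = 7620 μL total → factor 7620/220 = 34.636
Step 3: 0.35 mL brought to 0.9 mL → factor 0.9/0.35 = 2.5714
Step 4: 0.75 mL + 8.625 mL = 9.375 mL total → factor 9.375/0.75 = 12.5
Overall dilution factor = 4 × 34.636 × 2.5714 × 12.5 = 4453.2
Stock = 0.561 mM × 4453.2 = 2498 mM = 2.50 M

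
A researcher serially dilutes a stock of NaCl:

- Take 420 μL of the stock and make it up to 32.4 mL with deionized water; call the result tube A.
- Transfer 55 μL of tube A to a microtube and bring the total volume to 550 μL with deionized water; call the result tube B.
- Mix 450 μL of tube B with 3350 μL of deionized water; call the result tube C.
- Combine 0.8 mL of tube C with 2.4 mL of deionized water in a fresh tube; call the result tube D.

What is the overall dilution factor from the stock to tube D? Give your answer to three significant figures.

2.61 × 10^4

Step 1: 420 μL brought to 32.4 mL → factor 32400/420 = 77.143
Step 2: 55 μL brought to 550 μL → factor 550/55 = 10
Step 3: 450 μL + 3350 μL = 3800 μL total → factor 3800/450 = 8.4444
Step 4: 0.8 mL + 2.4 mL = 3.2 mL total → factor 3.2/0.8 = 4
Overall dilution factor = 77.143 × 10 × 8.4444 × 4 = 26057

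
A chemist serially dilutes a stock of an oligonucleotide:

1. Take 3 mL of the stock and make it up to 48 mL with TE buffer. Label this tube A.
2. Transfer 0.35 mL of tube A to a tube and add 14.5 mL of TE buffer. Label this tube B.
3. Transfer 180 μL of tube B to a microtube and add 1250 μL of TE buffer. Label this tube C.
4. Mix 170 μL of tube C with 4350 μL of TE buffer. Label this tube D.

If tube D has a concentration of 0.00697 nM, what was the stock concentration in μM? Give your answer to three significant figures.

0.999 μM

Step 1: 3 mL brought to 48 mL → factor 48/3 = 16
Step 2: 0.35 mL + 14.5 mL = 14.85 mL total → factor 14.85/0.35 = 42.429
Step 3: 180 μL + 1250 μL = 1430 μL total → factor 1430/180 = 7.9444
Step 4: 170 μL + 4350 μL = 4520 μL total → factor 4520/170 = 26.588
Overall dilution factor = 16 × 42.429 × 7.9444 × 26.588 = 1.4339 × 10^5
Stock = 0.00697 nM × 1.4339 × 10^5 = 999.5 nM = 0.999 μM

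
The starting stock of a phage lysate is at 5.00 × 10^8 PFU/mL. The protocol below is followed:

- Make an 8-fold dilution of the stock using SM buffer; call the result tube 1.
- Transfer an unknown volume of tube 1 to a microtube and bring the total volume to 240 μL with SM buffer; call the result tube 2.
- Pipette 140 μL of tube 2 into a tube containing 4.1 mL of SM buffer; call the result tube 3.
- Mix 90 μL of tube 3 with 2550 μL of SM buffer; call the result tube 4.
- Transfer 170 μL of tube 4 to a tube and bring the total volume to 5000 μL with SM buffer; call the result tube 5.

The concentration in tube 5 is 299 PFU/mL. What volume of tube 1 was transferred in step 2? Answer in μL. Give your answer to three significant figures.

30.0 μL

Step 1: 8-fold → factor 8
Step 2: v brought to 240 μL → factor = 240 μL/v
Step 3: 140 μL + 4.1 mL = 4240 μL total → factor 4240/140 = 30.286
Step 4: 90 μL + 2550 μL = 2640 μL total → factor 2640/90 = 29.333
Step 5: 170 μL brought to 5000 μL → factor 5000/170 = 29.412
Product of known-step factors = 2.0903 × 10^5
Overall factor = 5.00 × 10^8 PFU/mL / (299 PFU/mL) = 1.6722 × 10^6
Step-2 factor = 1.6722 × 10^6 / 2.0903 × 10^5 = 8
v = 240 μL / 8 = 30.0 μL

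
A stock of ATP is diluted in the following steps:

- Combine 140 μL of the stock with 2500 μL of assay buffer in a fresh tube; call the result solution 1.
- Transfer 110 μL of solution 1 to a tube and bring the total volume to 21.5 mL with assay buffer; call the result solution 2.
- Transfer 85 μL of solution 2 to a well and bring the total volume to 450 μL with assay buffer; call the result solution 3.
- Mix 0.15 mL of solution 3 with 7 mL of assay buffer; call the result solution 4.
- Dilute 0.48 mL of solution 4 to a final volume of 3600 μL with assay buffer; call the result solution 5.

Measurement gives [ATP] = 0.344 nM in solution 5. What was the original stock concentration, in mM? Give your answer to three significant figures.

Step 1: 140 μL + 2500 μL = 2640 μL total → factor 2640/140 = 18.857
Step 2: 110 μL brought to 21.5 mL → factor 21500/110 = 195.45
Step 3: 85 μL brought to 450 μL → factor 450/85 = 5.2941
Step 4: 0.15 mL + 7 mL = 7.15 mL total → factor 7.15/0.15 = 47.667
Step 5: 0.48 mL brought to 3600 μL → factor 3.6/0.48 = 7.5
Overall dilution factor = 18.857 × 195.45 × 5.2941 × 47.667 × 7.5 = 6.9758 × 10^6
Stock = 0.344 nM × 6.9758 × 10^6 = 2.400 × 10^6 nM = 2.40 mM

2.40 mM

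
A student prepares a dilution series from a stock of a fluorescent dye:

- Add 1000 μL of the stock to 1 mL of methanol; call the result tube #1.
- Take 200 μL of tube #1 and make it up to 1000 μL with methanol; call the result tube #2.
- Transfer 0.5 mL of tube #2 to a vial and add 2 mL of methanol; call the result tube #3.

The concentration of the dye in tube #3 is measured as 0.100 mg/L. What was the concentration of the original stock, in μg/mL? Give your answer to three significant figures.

5.00 μg/mL

Step 1: 1000 μL + 1 mL = 2000 μL total → factor 2000/1000 = 2
Step 2: 200 μL brought to 1000 μL → factor 1000/200 = 5
Step 3: 0.5 mL + 2 mL = 2.5 mL total → factor 2.5/0.5 = 5
Overall dilution factor = 2 × 5 × 5 = 50
Stock = 0.100 mg/L × 50 = 5.000 mg/L = 5.00 μg/mL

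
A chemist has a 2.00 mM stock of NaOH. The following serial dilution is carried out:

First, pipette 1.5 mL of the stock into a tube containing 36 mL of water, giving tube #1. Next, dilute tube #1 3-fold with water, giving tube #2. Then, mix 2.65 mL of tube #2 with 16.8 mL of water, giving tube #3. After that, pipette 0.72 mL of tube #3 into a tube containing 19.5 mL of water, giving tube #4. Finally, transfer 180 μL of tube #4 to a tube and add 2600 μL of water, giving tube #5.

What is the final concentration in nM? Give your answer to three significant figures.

Step 1: 1.5 mL + 36 mL = 37.5 mL total → factor 37.5/1.5 = 25
Step 2: 3-fold → factor 3
Step 3: 2.65 mL + 16.8 mL = 19.45 mL total → factor 19.45/2.65 = 7.3396
Step 4: 0.72 mL + 19.5 mL = 20.22 mL total → factor 20.22/0.72 = 28.083
Step 5: 180 μL + 2600 μL = 2780 μL total → factor 2780/180 = 15.444
Overall dilution factor = 25 × 3 × 7.3396 × 28.083 × 15.444 = 2.3876 × 10^5
Final = 2.00 mM / 2.3876 × 10^5 = 8.377 × 10^-6 mM = 8.38 nM

8.38 nM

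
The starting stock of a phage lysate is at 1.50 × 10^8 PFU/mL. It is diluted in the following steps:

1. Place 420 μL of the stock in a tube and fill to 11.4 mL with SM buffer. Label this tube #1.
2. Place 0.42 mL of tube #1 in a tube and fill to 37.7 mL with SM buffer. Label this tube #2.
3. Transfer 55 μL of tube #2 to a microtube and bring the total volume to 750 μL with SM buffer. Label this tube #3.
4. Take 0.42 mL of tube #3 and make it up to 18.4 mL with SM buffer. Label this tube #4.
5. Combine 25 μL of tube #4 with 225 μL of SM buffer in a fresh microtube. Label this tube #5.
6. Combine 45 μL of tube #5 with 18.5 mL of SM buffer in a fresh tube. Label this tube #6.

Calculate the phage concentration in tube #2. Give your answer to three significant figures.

Step 1: 420 μL brought to 11.4 mL → factor 11400/420 = 27.143
Step 2: 0.42 mL brought to 37.7 mL → factor 37.7/0.42 = 89.762
Dilution factor through tube #2 = 27.143 × 89.762 = 2436.4
[tube #2] = 1.50 × 10^8 PFU/mL / 2436.4 = 6.16 × 10^4 PFU/mL

6.16 × 10^4 PFU/mL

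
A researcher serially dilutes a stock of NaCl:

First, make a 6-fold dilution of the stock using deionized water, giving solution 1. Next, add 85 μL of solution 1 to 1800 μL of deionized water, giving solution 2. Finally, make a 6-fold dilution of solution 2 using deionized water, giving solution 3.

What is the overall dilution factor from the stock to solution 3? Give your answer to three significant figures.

798

Step 1: 6-fold → factor 6
Step 2: 85 μL + 1800 μL = 1885 μL total → factor 1885/85 = 22.176
Step 3: 6-fold → factor 6
Overall dilution factor = 6 × 22.176 × 6 = 798.35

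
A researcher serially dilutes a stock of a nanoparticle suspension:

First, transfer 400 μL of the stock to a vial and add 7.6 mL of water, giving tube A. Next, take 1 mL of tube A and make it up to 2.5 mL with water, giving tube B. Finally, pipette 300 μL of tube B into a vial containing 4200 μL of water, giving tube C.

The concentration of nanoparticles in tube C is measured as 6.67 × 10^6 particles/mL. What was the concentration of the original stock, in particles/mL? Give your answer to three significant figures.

5.00 × 10^9 particles/mL

Step 1: 400 μL + 7.6 mL = 8000 μL total → factor 8000/400 = 20
Step 2: 1 mL brought to 2.5 mL → factor 2.5/1 = 2.5
Step 3: 300 μL + 4200 μL = 4500 μL total → factor 4500/300 = 15
Overall dilution factor = 20 × 2.5 × 15 = 750
Stock = 6.67 × 10^6 particles/mL × 750 = 5.00 × 10^9 particles/mL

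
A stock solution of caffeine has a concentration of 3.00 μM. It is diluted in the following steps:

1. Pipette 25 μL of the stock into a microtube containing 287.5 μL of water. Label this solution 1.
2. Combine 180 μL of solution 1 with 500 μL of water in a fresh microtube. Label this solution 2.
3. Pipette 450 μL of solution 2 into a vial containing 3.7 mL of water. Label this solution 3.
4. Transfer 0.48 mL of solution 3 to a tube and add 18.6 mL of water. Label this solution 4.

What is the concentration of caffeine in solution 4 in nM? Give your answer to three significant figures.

0.173 nM

Step 1: 25 μL + 287.5 μL = 312.5 μL total → factor 312.5/25 = 12.5
Step 2: 180 μL + 500 μL = 680 μL total → factor 680/180 = 3.7778
Step 3: 450 μL + 3.7 mL = 4150 μL total → factor 4150/450 = 9.2222
Step 4: 0.48 mL + 18.6 mL = 19.08 mL total → factor 19.08/0.48 = 39.75
Overall dilution factor = 12.5 × 3.7778 × 9.2222 × 39.75 = 17311
Final = 3.00 μM / 17311 = 0.0001733 μM = 0.173 nM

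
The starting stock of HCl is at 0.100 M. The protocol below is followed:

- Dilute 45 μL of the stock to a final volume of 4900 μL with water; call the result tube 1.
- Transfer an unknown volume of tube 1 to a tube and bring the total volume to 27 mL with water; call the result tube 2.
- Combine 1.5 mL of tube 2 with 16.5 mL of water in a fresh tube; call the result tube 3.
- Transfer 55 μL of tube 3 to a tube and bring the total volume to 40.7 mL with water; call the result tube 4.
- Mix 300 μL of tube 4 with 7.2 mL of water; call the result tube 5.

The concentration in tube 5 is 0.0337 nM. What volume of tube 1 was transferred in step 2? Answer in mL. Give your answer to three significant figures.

Step 1: 45 μL brought to 4900 μL → factor 4900/45 = 108.89
Step 2: v brought to 27 mL → factor = 27 mL/v
Step 3: 1.5 mL + 16.5 mL = 18 mL total → factor 18/1.5 = 12
Step 4: 55 μL brought to 40.7 mL → factor 40700/55 = 740
Step 5: 300 μL + 7.2 mL = 7500 μL total → factor 7500/300 = 25
Product of known-step factors = 2.4173 × 10^7
Overall factor = 0.100 M / (0.0337 nM) = 2.9674 × 10^9
Step-2 factor = 2.9674 × 10^9 / 2.4173 × 10^7 = 122.75
v = 27 mL / 122.75 = 0.220 mL

0.220 mL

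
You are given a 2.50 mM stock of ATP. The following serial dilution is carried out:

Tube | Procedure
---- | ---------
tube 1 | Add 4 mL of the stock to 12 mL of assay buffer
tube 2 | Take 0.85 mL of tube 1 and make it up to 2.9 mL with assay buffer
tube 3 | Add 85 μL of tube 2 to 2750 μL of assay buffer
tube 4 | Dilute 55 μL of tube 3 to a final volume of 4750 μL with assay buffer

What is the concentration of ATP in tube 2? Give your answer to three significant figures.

0.183 mM

Step 1: 4 mL + 12 mL = 16 mL total → factor 16/4 = 4
Step 2: 0.85 mL brought to 2.9 mL → factor 2.9/0.85 = 3.4118
Dilution factor through tube 2 = 4 × 3.4118 = 13.647
[tube 2] = 2.50 mM / 13.647 = 0.183 mM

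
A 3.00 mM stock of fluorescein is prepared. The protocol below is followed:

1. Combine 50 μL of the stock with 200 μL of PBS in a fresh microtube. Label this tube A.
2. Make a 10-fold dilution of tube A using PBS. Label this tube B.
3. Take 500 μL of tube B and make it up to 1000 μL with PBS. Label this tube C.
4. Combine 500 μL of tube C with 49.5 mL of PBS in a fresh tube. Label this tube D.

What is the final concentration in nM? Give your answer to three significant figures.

Step 1: 50 μL + 200 μL = 250 μL total → factor 250/50 = 5
Step 2: 10-fold → factor 10
Step 3: 500 μL brought to 1000 μL → factor 1000/500 = 2
Step 4: 500 μL + 49.5 mL = 50000 μL total → factor 50000/500 = 100
Overall dilution factor = 5 × 10 × 2 × 100 = 10000
Final = 3.00 mM / 10000 = 0.0003000 mM = 300 nM

300 nM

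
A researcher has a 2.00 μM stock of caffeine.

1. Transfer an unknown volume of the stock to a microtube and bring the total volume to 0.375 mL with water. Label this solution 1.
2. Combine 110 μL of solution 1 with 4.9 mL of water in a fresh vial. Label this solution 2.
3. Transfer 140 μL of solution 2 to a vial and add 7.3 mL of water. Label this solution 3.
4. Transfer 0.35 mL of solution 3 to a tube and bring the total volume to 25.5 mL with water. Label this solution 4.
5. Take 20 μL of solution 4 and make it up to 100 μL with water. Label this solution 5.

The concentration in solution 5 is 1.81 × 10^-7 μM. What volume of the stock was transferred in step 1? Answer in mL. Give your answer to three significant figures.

Step 1: v brought to 0.375 mL → factor = 0.375 mL/v
Step 2: 110 μL + 4.9 mL = 5010 μL total → factor 5010/110 = 45.545
Step 3: 140 μL + 7.3 mL = 7440 μL total → factor 7440/140 = 53.143
Step 4: 0.35 mL brought to 25.5 mL → factor 25.5/0.35 = 72.857
Step 5: 20 μL brought to 100 μL → factor 100/20 = 5
Product of known-step factors = 8.8172 × 10^5
Overall factor = 2.00 μM / (1.81 × 10^-7 μM) = 1.105 × 10^7
Step-1 factor = 1.105 × 10^7 / 8.8172 × 10^5 = 12.532
v = 0.375 mL / 12.532 = 0.0299 mL

0.0299 mL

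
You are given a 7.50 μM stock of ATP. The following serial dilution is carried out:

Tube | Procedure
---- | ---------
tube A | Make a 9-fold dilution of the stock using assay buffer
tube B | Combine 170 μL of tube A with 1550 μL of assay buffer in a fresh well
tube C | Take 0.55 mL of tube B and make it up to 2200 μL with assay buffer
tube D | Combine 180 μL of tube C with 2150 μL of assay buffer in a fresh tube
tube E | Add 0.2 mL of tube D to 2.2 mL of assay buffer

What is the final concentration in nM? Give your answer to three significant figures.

0.133 nM

Step 1: 9-fold → factor 9
Step 2: 170 μL + 1550 μL = 1720 μL total → factor 1720/170 = 10.118
Step 3: 0.55 mL brought to 2200 μL → factor 2.2/0.55 = 4
Step 4: 180 μL + 2150 μL = 2330 μL total → factor 2330/180 = 12.944
Step 5: 0.2 mL + 2.2 mL = 2.4 mL total → factor 2.4/0.2 = 12
Overall dilution factor = 9 × 10.118 × 4 × 12.944 × 12 = 56578
Final = 7.50 μM / 56578 = 0.0001326 μM = 0.133 nM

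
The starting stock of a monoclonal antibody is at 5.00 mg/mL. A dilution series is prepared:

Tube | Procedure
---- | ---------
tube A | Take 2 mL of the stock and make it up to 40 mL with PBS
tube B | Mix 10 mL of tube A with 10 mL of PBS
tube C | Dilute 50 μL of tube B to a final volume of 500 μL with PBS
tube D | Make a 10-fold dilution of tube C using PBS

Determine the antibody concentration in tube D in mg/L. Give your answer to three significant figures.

1.25 mg/L

Step 1: 2 mL brought to 40 mL → factor 40/2 = 20
Step 2: 10 mL + 10 mL = 20 mL total → factor 20/10 = 2
Step 3: 50 μL brought to 500 μL → factor 500/50 = 10
Step 4: 10-fold → factor 10
Overall dilution factor = 20 × 2 × 10 × 10 = 4000
Final = 5.00 mg/mL / 4000 = 0.001250 mg/mL = 1.25 mg/L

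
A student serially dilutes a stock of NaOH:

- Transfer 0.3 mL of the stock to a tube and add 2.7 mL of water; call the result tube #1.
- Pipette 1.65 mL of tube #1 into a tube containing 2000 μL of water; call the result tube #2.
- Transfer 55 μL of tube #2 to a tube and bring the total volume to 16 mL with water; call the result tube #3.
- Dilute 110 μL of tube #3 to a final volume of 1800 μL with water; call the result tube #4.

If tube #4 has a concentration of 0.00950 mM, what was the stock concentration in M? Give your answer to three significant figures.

Step 1: 0.3 mL + 2.7 mL = 3 mL total → factor 3/0.3 = 10
Step 2: 1.65 mL + 2000 μL = 3.65 mL total → factor 3.65/1.65 = 2.2121
Step 3: 55 μL brought to 16 mL → factor 16000/55 = 290.91
Step 4: 110 μL brought to 1800 μL → factor 1800/110 = 16.364
Overall dilution factor = 10 × 2.2121 × 290.91 × 16.364 = 1.053 × 10^5
Stock = 0.00950 mM × 1.053 × 10^5 = 1000 mM = 1.00 M

1.00 M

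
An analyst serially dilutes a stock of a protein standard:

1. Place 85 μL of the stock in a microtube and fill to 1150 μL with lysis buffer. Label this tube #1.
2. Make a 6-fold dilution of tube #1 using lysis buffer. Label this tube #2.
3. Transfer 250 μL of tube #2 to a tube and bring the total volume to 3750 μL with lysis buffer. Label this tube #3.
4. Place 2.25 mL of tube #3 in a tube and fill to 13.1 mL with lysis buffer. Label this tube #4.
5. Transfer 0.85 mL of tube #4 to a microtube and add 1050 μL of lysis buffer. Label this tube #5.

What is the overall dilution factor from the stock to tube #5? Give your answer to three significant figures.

Step 1: 85 μL brought to 1150 μL → factor 1150/85 = 13.529
Step 2: 6-fold → factor 6
Step 3: 250 μL brought to 3750 μL → factor 3750/250 = 15
Step 4: 2.25 mL brought to 13.1 mL → factor 13.1/2.25 = 5.8222
Step 5: 0.85 mL + 1050 μL = 1.9 mL total → factor 1.9/0.85 = 2.2353
Overall dilution factor = 13.529 × 6 × 15 × 5.8222 × 2.2353 = 15847

1.58 × 10^4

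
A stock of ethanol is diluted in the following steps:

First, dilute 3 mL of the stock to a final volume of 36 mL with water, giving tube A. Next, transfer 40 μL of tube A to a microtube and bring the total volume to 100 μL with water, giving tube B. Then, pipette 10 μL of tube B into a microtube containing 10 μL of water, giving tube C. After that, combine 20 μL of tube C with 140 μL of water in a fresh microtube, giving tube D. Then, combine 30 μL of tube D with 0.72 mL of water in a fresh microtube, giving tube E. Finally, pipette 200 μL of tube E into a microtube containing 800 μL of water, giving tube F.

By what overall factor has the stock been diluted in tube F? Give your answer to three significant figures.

6.00 × 10^4

Step 1: 3 mL brought to 36 mL → factor 36/3 = 12
Step 2: 40 μL brought to 100 μL → factor 100/40 = 2.5
Step 3: 10 μL + 10 μL = 20 μL total → factor 20/10 = 2
Step 4: 20 μL + 140 μL = 160 μL total → factor 160/20 = 8
Step 5: 30 μL + 0.72 mL = 750 μL total → factor 750/30 = 25
Step 6: 200 μL + 800 μL = 1000 μL total → factor 1000/200 = 5
Overall dilution factor = 12 × 2.5 × 2 × 8 × 25 × 5 = 60000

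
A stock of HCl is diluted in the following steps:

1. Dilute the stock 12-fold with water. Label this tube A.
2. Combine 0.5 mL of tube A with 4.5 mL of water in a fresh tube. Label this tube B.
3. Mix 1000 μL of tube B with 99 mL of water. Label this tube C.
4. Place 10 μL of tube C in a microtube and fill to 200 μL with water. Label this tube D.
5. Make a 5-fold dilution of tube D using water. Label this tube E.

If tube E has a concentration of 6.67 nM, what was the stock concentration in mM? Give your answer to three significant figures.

8.00 mM

Step 1: 12-fold → factor 12
Step 2: 0.5 mL + 4.5 mL = 5 mL total → factor 5/0.5 = 10
Step 3: 1000 μL + 99 mL = 1 × 10^5 μL total → factor 1 × 10^5/1000 = 100
Step 4: 10 μL brought to 200 μL → factor 200/10 = 20
Step 5: 5-fold → factor 5
Overall dilution factor = 12 × 10 × 100 × 20 × 5 = 1.2 × 10^6
Stock = 6.67 nM × 1.2 × 10^6 = 8.004 × 10^6 nM = 8.00 mM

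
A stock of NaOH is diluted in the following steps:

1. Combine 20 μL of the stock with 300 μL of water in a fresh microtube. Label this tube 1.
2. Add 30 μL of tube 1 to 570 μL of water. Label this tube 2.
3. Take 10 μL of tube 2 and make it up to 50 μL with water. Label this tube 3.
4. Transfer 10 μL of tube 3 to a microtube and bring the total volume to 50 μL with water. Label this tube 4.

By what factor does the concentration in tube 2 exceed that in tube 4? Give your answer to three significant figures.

Step 1: 20 μL + 300 μL = 320 μL total → factor 320/20 = 16
Step 2: 30 μL + 570 μL = 600 μL total → factor 600/30 = 20
Step 3: 10 μL brought to 50 μL → factor 50/10 = 5
Step 4: 10 μL brought to 50 μL → factor 50/10 = 5
Dilution factor to tube 2 = 320; to tube 4 = 8000
[tube 2]/[tube 4] = (factor to tube 4)/(factor to tube 2) = 8000/320 = 25.0

25.0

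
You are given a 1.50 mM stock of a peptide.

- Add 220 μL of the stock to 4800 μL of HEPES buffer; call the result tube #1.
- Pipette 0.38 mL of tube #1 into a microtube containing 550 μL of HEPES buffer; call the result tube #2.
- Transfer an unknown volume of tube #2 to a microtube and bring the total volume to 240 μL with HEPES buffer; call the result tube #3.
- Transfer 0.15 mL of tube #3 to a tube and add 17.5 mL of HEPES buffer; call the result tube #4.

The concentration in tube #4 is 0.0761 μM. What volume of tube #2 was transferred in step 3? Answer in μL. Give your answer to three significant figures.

80.0 μL

Step 1: 220 μL + 4800 μL = 5020 μL total → factor 5020/220 = 22.818
Step 2: 0.38 mL + 550 μL = 0.93 mL total → factor 0.93/0.38 = 2.4474
Step 3: v brought to 240 μL → factor = 240 μL/v
Step 4: 0.15 mL + 17.5 mL = 17.65 mL total → factor 17.65/0.15 = 117.67
Product of known-step factors = 6571
Overall factor = 1.50 mM / (0.0761 μM) = 19711
Step-3 factor = 19711 / 6571 = 2.9997
v = 240 μL / 2.9997 = 80.0 μL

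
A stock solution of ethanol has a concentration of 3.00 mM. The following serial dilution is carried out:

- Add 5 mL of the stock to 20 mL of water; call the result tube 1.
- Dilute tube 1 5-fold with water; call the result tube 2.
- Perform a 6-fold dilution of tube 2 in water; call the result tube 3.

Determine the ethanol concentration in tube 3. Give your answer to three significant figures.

Step 1: 5 mL + 20 mL = 25 mL total → factor 25/5 = 5
Step 2: 5-fold → factor 5
Step 3: 6-fold → factor 6
Overall dilution factor = 5 × 5 × 6 = 150
Final = 3.00 mM / 150 = 0.0200 mM

0.0200 mM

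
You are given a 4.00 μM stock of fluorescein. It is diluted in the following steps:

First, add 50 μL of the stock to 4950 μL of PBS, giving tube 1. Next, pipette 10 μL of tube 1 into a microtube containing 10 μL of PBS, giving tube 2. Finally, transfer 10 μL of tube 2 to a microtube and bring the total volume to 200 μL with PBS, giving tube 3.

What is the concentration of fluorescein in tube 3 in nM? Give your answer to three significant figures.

Step 1: 50 μL + 4950 μL = 5000 μL total → factor 5000/50 = 100
Step 2: 10 μL + 10 μL = 20 μL total → factor 20/10 = 2
Step 3: 10 μL brought to 200 μL → factor 200/10 = 20
Overall dilution factor = 100 × 2 × 20 = 4000
Final = 4.00 μM / 4000 = 0.001000 μM = 1.00 nM

1.00 nM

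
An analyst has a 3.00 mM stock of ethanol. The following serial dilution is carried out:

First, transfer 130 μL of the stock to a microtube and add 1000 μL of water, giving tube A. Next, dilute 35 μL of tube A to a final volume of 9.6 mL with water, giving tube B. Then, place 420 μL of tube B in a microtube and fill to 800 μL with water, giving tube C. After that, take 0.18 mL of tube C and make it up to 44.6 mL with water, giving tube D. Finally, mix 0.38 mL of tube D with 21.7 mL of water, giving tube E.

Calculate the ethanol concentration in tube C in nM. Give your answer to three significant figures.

Step 1: 130 μL + 1000 μL = 1130 μL total → factor 1130/130 = 8.6923
Step 2: 35 μL brought to 9.6 mL → factor 9600/35 = 274.29
Step 3: 420 μL brought to 800 μL → factor 800/420 = 1.9048
Dilution factor through tube C = 8.6923 × 274.29 × 1.9048 = 4541.3
[tube C] = 3.00 mM / 4541.3 = 0.0006606 mM = 661 nM

661 nM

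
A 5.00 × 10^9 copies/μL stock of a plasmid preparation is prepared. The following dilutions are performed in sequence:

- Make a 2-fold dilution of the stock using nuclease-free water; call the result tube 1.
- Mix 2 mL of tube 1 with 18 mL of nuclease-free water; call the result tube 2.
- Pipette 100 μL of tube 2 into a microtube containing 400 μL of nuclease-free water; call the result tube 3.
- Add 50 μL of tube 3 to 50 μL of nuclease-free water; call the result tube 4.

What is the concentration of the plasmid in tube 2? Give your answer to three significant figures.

2.50 × 10^8 copies/μL

Step 1: 2-fold → factor 2
Step 2: 2 mL + 18 mL = 20 mL total → factor 20/2 = 10
Dilution factor through tube 2 = 2 × 10 = 20
[tube 2] = 5.00 × 10^9 copies/μL / 20 = 2.50 × 10^8 copies/μL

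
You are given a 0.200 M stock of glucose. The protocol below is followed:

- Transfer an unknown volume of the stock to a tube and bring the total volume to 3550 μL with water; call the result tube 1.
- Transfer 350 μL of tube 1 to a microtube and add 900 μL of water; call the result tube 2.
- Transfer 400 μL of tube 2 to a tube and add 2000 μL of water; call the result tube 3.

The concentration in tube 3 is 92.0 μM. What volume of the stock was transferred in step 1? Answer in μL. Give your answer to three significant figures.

35.0 μL

Step 1: v brought to 3550 μL → factor = 3550 μL/v
Step 2: 350 μL + 900 μL = 1250 μL total → factor 1250/350 = 3.5714
Step 3: 400 μL + 2000 μL = 2400 μL total → factor 2400/400 = 6
Product of known-step factors = 21.429
Overall factor = 0.200 M / (92.0 μM) = 2173.9
Step-1 factor = 2173.9 / 21.429 = 101.45
v = 3550 μL / 101.45 = 35.0 μL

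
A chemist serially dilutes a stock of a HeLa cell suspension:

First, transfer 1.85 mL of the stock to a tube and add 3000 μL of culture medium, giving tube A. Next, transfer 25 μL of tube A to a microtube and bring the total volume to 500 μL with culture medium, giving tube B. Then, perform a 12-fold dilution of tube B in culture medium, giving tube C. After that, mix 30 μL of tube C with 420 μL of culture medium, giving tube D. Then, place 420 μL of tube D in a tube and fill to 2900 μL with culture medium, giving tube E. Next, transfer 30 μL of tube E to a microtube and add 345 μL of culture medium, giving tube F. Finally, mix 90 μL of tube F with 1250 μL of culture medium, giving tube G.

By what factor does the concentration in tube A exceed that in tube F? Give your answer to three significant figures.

Step 1: 1.85 mL + 3000 μL = 4.85 mL total → factor 4.85/1.85 = 2.6216
Step 2: 25 μL brought to 500 μL → factor 500/25 = 20
Step 3: 12-fold → factor 12
Step 4: 30 μL + 420 μL = 450 μL total → factor 450/30 = 15
Step 5: 420 μL brought to 2900 μL → factor 2900/420 = 6.9048
Step 6: 30 μL + 345 μL = 375 μL total → factor 375/30 = 12.5
Dilution factor to tube A = 2.6216; to tube F = 8.1458 × 10^5
[tube A]/[tube F] = (factor to tube F)/(factor to tube A) = 8.1458 × 10^5/2.6216 = 3.11 × 10^5

3.11 × 10^5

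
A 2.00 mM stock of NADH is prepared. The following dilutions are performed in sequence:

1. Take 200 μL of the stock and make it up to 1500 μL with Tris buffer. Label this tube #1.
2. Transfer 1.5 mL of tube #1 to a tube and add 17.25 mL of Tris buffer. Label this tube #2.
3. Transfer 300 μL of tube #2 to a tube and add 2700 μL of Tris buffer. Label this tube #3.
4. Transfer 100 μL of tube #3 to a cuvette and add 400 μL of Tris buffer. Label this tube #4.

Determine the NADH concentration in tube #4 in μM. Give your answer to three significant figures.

Step 1: 200 μL brought to 1500 μL → factor 1500/200 = 7.5
Step 2: 1.5 mL + 17.25 mL = 18.75 mL total → factor 18.75/1.5 = 12.5
Step 3: 300 μL + 2700 μL = 3000 μL total → factor 3000/300 = 10
Step 4: 100 μL + 400 μL = 500 μL total → factor 500/100 = 5
Overall dilution factor = 7.5 × 12.5 × 10 × 5 = 4687.5
Final = 2.00 mM / 4687.5 = 0.0004267 mM = 0.427 μM

0.427 μM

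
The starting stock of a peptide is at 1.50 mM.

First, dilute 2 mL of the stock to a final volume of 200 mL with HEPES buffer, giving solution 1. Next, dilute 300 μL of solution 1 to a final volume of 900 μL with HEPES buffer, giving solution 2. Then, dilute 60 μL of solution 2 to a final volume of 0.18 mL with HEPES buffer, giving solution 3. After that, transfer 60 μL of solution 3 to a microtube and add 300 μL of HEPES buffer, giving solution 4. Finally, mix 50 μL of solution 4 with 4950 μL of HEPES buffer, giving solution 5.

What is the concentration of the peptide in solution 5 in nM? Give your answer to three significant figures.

Step 1: 2 mL brought to 200 mL → factor 200/2 = 100
Step 2: 300 μL brought to 900 μL → factor 900/300 = 3
Step 3: 60 μL brought to 0.18 mL → factor 180/60 = 3
Step 4: 60 μL + 300 μL = 360 μL total → factor 360/60 = 6
Step 5: 50 μL + 4950 μL = 5000 μL total → factor 5000/50 = 100
Overall dilution factor = 100 × 3 × 3 × 6 × 100 = 5.4 × 10^5
Final = 1.50 mM / 5.4 × 10^5 = 2.778 × 10^-6 mM = 2.78 nM

2.78 nM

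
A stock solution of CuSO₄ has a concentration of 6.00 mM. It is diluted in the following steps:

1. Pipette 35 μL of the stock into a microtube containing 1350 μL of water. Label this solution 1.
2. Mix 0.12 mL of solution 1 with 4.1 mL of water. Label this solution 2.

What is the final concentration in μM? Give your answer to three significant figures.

Step 1: 35 μL + 1350 μL = 1385 μL total → factor 1385/35 = 39.571
Step 2: 0.12 mL + 4.1 mL = 4.22 mL total → factor 4.22/0.12 = 35.167
Overall dilution factor = 39.571 × 35.167 = 1391.6
Final = 6.00 mM / 1391.6 = 0.004312 mM = 4.31 μM

4.31 μM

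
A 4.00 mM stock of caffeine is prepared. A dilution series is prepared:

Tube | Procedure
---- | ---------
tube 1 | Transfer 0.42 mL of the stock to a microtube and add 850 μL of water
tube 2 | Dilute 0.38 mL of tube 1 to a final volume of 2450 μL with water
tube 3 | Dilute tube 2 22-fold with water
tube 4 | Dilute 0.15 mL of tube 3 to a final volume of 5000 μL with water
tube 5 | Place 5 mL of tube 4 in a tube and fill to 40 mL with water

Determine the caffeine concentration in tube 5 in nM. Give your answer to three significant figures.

Step 1: 0.42 mL + 850 μL = 1.27 mL total → factor 1.27/0.42 = 3.0238
Step 2: 0.38 mL brought to 2450 μL → factor 2.45/0.38 = 6.4474
Step 3: 22-fold → factor 22
Step 4: 0.15 mL brought to 5000 μL → factor 5/0.15 = 33.333
Step 5: 5 mL brought to 40 mL → factor 40/5 = 8
Overall dilution factor = 3.0238 × 6.4474 × 22 × 33.333 × 8 = 1.1437 × 10^5
Final = 4.00 mM / 1.1437 × 10^5 = 3.497 × 10^-5 mM = 35.0 nM

35.0 nM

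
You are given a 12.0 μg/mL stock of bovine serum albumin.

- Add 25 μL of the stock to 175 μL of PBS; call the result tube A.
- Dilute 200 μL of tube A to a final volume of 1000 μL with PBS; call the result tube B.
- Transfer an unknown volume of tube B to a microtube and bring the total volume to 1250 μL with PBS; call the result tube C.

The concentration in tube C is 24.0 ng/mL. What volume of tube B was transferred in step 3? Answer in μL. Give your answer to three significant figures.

Step 1: 25 μL + 175 μL = 200 μL total → factor 200/25 = 8
Step 2: 200 μL brought to 1000 μL → factor 1000/200 = 5
Step 3: v brought to 1250 μL → factor = 1250 μL/v
Product of known-step factors = 40
Overall factor = 12.0 μg/mL / (24.0 ng/mL) = 500
Step-3 factor = 500 / 40 = 12.5
v = 1250 μL / 12.5 = 100 μL

100 μL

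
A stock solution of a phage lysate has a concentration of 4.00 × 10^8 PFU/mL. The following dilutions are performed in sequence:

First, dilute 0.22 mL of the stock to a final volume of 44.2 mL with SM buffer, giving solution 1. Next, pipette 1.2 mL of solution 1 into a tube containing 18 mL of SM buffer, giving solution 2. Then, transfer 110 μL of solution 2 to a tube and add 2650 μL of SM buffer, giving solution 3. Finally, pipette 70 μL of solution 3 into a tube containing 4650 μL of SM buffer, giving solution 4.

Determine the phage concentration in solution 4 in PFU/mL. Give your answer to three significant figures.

Step 1: 0.22 mL brought to 44.2 mL → factor 44.2/0.22 = 200.91
Step 2: 1.2 mL + 18 mL = 19.2 mL total → factor 19.2/1.2 = 16
Step 3: 110 μL + 2650 μL = 2760 μL total → factor 2760/110 = 25.091
Step 4: 70 μL + 4650 μL = 4720 μL total → factor 4720/70 = 67.429
Overall dilution factor = 200.91 × 16 × 25.091 × 67.429 = 5.4385 × 10^6
Final = 4.00 × 10^8 PFU/mL / 5.4385 × 10^6 = 73.5 PFU/mL

73.5 PFU/mL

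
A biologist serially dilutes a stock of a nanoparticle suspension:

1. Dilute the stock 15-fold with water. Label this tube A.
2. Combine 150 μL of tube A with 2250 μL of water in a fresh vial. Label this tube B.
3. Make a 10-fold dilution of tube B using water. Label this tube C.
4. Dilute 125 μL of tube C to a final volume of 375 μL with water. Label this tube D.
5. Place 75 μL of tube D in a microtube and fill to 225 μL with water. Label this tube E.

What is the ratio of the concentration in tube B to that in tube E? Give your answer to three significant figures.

Step 1: 15-fold → factor 15
Step 2: 150 μL + 2250 μL = 2400 μL total → factor 2400/150 = 16
Step 3: 10-fold → factor 10
Step 4: 125 μL brought to 375 μL → factor 375/125 = 3
Step 5: 75 μL brought to 225 μL → factor 225/75 = 3
Dilution factor to tube B = 240; to tube E = 21600
[tube B]/[tube E] = (factor to tube E)/(factor to tube B) = 21600/240 = 90.0

90.0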